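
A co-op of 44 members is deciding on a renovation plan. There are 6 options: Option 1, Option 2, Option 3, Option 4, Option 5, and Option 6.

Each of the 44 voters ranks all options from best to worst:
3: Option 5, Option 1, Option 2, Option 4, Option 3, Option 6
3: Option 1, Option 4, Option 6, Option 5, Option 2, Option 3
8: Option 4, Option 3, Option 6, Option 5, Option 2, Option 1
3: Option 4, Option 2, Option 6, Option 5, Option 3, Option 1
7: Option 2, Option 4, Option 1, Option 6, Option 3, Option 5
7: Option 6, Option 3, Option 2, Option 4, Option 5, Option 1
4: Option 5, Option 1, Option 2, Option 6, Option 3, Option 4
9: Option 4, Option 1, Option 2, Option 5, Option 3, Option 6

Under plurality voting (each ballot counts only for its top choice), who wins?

Option 4

First-place votes: Option 1 3, Option 2 7, Option 3 0, Option 4 20, Option 5 7, Option 6 7.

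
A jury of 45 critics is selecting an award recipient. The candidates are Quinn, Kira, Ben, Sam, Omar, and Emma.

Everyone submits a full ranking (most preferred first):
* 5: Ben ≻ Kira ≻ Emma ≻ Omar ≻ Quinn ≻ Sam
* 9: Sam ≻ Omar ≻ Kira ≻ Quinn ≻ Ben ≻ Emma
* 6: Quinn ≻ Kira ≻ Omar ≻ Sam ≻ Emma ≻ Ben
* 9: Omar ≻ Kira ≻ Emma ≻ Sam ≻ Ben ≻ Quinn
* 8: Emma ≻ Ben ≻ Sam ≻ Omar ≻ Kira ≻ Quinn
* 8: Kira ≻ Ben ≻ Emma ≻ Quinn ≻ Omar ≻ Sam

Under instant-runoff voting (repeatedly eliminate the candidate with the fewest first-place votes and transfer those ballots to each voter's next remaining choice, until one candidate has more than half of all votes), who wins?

Kira

Round 1: Quinn 6, Kira 8, Ben 5, Sam 9, Omar 9, Emma 8. Ben eliminated.
Round 2: Quinn 6, Kira 13, Sam 9, Omar 9, Emma 8. Quinn eliminated.
Round 3: Kira 19, Sam 9, Omar 9, Emma 8. Emma eliminated.
Round 4: Kira 19, Sam 17, Omar 9. Omar eliminated.
Round 5: Kira 28, Sam 17. Kira has a majority (≥23).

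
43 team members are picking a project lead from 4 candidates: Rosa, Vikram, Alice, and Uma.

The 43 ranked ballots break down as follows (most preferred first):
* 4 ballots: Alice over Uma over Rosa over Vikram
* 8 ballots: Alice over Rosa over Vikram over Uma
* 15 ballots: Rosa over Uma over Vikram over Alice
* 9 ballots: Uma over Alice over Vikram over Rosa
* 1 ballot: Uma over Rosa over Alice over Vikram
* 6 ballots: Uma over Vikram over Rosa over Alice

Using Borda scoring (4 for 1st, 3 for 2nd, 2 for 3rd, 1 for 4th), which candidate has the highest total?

Rosa: 4×2 + 8×3 + 15×4 + 9×1 + 1×3 + 6×2 = 116
Vikram: 4×1 + 8×2 + 15×2 + 9×2 + 1×1 + 6×3 = 87
Alice: 4×4 + 8×4 + 15×1 + 9×3 + 1×2 + 6×1 = 98
Uma: 4×3 + 8×1 + 15×3 + 9×4 + 1×4 + 6×4 = 129

Uma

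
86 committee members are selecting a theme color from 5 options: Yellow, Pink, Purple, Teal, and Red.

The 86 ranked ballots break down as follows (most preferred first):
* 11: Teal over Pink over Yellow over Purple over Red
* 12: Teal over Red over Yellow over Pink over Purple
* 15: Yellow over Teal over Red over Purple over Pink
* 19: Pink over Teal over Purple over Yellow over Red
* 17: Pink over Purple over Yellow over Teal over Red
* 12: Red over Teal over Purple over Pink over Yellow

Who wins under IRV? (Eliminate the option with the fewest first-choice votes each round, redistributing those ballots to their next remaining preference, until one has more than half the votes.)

Round 1: Yellow 15, Pink 36, Purple 0, Teal 23, Red 12. Purple eliminated.
Round 2: Yellow 15, Pink 36, Teal 23, Red 12. Red eliminated.
Round 3: Yellow 15, Pink 36, Teal 35. Yellow eliminated.
Round 4: Pink 36, Teal 50. Teal has a majority (≥44).

Teal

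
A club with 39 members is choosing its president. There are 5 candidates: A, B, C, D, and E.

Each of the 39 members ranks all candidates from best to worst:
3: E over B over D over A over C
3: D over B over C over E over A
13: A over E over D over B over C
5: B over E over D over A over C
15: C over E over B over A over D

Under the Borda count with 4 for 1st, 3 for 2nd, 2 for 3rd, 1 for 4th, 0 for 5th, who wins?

A: 3×1 + 3×0 + 13×4 + 5×1 + 15×1 = 75
B: 3×3 + 3×3 + 13×1 + 5×4 + 15×2 = 81
C: 3×0 + 3×2 + 13×0 + 5×0 + 15×4 = 66
D: 3×2 + 3×4 + 13×2 + 5×2 + 15×0 = 54
E: 3×4 + 3×1 + 13×3 + 5×3 + 15×3 = 114

E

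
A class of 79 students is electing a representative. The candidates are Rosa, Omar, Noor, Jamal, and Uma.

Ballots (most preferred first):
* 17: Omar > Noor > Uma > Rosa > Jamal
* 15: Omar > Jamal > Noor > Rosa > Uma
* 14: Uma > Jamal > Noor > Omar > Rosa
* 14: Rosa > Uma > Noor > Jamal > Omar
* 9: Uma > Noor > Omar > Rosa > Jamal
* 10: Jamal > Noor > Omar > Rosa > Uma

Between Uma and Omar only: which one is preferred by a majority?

Omar

Uma is ranked above Omar on 37 ballots; Omar above Uma on 42.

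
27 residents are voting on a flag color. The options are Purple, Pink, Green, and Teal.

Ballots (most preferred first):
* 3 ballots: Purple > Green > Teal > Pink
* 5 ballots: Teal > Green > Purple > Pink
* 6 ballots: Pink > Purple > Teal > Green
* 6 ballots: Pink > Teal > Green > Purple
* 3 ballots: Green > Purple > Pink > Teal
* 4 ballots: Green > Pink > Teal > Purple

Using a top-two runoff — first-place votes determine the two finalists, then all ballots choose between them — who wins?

Green

Round 1 first-place votes: Purple 3, Pink 12, Green 7, Teal 5. Pink and Green advance.
Runoff: Pink is ranked above Green on 12 ballots, Green above Pink on 15.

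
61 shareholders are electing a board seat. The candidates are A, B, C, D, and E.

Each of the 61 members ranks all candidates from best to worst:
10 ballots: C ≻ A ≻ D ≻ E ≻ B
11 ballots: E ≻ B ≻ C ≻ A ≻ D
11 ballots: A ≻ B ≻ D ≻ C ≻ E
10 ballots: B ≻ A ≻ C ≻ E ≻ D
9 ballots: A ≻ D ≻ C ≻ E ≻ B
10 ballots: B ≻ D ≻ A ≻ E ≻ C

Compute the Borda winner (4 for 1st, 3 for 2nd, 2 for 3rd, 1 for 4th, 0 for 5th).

A: 10×3 + 11×1 + 11×4 + 10×3 + 9×4 + 10×2 = 171
B: 10×0 + 11×3 + 11×3 + 10×4 + 9×0 + 10×4 = 146
C: 10×4 + 11×2 + 11×1 + 10×2 + 9×2 + 10×0 = 111
D: 10×2 + 11×0 + 11×2 + 10×0 + 9×3 + 10×3 = 99
E: 10×1 + 11×4 + 11×0 + 10×1 + 9×1 + 10×1 = 83

A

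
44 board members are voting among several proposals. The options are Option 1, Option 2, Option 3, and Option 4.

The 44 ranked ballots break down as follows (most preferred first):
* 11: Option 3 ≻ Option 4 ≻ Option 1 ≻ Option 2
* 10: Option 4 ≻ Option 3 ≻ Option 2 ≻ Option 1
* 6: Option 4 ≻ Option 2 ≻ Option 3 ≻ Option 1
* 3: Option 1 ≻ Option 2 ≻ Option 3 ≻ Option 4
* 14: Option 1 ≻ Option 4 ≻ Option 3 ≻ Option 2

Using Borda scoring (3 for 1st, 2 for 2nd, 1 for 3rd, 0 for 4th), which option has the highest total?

Option 1: 11×1 + 10×0 + 6×0 + 3×3 + 14×3 = 62
Option 2: 11×0 + 10×1 + 6×2 + 3×2 + 14×0 = 28
Option 3: 11×3 + 10×2 + 6×1 + 3×1 + 14×1 = 76
Option 4: 11×2 + 10×3 + 6×3 + 3×0 + 14×2 = 98

Option 4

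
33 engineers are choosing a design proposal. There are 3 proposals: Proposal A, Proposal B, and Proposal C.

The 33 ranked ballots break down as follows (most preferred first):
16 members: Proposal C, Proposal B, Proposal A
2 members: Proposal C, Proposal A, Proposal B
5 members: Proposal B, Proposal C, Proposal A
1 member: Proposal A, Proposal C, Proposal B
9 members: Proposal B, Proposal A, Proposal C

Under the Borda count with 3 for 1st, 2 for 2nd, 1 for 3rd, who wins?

Proposal B

Proposal A: 16×1 + 2×2 + 5×1 + 1×3 + 9×2 = 46
Proposal B: 16×2 + 2×1 + 5×3 + 1×1 + 9×3 = 77
Proposal C: 16×3 + 2×3 + 5×2 + 1×2 + 9×1 = 75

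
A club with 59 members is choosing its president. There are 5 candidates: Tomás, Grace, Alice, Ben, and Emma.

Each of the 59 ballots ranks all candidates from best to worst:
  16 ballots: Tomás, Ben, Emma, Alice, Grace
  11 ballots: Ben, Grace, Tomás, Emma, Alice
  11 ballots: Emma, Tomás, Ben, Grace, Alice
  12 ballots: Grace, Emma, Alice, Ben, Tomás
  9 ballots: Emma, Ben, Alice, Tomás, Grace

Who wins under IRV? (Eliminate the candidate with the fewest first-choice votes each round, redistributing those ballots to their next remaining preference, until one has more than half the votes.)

Emma

Round 1: Tomás 16, Grace 12, Alice 0, Ben 11, Emma 20. Alice eliminated.
Round 2: Tomás 16, Grace 12, Ben 11, Emma 20. Ben eliminated.
Round 3: Tomás 16, Grace 23, Emma 20. Tomás eliminated.
Round 4: Grace 23, Emma 36. Emma has a majority (≥30).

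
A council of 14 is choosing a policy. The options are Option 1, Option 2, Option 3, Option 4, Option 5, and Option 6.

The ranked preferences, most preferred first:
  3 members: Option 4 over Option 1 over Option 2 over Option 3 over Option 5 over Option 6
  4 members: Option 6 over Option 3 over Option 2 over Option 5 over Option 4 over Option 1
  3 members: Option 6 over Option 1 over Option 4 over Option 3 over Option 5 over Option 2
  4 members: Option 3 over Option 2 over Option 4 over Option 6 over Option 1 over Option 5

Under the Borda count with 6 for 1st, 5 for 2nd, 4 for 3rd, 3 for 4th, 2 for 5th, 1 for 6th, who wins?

Option 1: 3×5 + 4×1 + 3×5 + 4×2 = 42
Option 2: 3×4 + 4×4 + 3×1 + 4×5 = 51
Option 3: 3×3 + 4×5 + 3×3 + 4×6 = 62
Option 4: 3×6 + 4×2 + 3×4 + 4×4 = 54
Option 5: 3×2 + 4×3 + 3×2 + 4×1 = 28
Option 6: 3×1 + 4×6 + 3×6 + 4×3 = 57

Option 3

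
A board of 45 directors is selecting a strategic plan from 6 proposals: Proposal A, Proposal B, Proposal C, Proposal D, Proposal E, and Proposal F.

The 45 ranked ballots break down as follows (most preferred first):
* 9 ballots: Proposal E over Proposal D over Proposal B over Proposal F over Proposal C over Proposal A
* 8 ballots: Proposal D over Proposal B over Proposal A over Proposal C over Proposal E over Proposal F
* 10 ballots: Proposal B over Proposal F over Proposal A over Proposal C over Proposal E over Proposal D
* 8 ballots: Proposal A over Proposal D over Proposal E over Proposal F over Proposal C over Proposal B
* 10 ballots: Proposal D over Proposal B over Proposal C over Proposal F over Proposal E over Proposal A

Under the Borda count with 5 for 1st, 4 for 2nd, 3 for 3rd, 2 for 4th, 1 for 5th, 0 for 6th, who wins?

Proposal D

Proposal A: 9×0 + 8×3 + 10×3 + 8×5 + 10×0 = 94
Proposal B: 9×3 + 8×4 + 10×5 + 8×0 + 10×4 = 149
Proposal C: 9×1 + 8×2 + 10×2 + 8×1 + 10×3 = 83
Proposal D: 9×4 + 8×5 + 10×0 + 8×4 + 10×5 = 158
Proposal E: 9×5 + 8×1 + 10×1 + 8×3 + 10×1 = 97
Proposal F: 9×2 + 8×0 + 10×4 + 8×2 + 10×2 = 94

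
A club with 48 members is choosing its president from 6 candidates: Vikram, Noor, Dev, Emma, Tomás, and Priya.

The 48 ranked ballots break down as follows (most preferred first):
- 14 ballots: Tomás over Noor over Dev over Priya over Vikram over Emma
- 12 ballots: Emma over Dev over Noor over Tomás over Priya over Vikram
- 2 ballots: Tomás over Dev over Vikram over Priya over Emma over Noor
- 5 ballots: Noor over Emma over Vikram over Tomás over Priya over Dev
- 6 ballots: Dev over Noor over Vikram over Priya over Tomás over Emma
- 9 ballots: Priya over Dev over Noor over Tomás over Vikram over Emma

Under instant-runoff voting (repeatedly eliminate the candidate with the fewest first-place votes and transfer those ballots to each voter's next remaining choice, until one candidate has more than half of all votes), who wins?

Round 1: Vikram 0, Noor 5, Dev 6, Emma 12, Tomás 16, Priya 9. Vikram eliminated.
Round 2: Noor 5, Dev 6, Emma 12, Tomás 16, Priya 9. Noor eliminated.
Round 3: Dev 6, Emma 17, Tomás 16, Priya 9. Dev eliminated.
Round 4: Emma 17, Tomás 16, Priya 15. Priya eliminated.
Round 5: Emma 17, Tomás 31. Tomás has a majority (≥25).

Tomás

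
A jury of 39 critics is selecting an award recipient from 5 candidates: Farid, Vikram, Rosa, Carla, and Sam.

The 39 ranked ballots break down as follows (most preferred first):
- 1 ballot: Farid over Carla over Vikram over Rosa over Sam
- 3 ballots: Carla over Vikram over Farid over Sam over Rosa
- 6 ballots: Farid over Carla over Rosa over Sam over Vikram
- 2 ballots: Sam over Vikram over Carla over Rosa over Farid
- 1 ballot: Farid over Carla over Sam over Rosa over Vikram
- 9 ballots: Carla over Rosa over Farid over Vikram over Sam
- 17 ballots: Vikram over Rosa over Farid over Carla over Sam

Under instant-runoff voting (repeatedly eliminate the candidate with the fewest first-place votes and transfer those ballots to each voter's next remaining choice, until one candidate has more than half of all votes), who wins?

Carla

Round 1: Farid 8, Vikram 17, Rosa 0, Carla 12, Sam 2. Rosa eliminated.
Round 2: Farid 8, Vikram 17, Carla 12, Sam 2. Sam eliminated.
Round 3: Farid 8, Vikram 19, Carla 12. Farid eliminated.
Round 4: Vikram 19, Carla 20. Carla has a majority (≥20).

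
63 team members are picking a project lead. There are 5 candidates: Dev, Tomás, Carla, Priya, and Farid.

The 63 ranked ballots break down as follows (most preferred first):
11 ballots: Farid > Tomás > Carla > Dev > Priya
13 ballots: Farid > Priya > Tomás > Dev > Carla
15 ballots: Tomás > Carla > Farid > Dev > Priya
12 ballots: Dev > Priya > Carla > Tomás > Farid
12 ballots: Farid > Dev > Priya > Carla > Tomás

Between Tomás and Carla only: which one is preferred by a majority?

Tomás

Tomás is ranked above Carla on 39 ballots; Carla above Tomás on 24.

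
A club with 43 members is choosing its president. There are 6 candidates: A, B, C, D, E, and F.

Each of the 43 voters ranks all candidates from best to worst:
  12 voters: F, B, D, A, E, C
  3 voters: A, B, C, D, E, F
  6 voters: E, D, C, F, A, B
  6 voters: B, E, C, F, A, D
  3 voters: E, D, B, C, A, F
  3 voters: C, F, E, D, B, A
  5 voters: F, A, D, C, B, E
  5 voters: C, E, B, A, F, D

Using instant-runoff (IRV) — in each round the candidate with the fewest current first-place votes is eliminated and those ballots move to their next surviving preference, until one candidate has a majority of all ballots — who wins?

Round 1: A 3, B 6, C 8, D 0, E 9, F 17. D eliminated.
Round 2: A 3, B 6, C 8, E 9, F 17. A eliminated.
Round 3: B 9, C 8, E 9, F 17. C eliminated.
Round 4: B 9, E 14, F 20. B eliminated.
Round 5: E 23, F 20. E has a majority (≥22).

E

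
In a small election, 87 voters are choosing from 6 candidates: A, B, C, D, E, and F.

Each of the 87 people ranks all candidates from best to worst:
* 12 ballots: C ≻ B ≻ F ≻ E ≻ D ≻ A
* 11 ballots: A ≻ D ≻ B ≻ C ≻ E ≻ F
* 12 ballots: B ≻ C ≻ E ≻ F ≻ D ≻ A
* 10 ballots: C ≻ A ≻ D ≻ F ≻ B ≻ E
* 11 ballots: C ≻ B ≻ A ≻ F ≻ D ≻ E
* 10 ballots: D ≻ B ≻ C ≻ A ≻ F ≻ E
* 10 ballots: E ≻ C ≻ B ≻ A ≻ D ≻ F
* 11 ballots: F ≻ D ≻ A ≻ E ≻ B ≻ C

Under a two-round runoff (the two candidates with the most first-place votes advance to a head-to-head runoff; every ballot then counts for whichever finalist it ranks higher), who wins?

B

Round 1 first-place votes: A 11, B 12, C 33, D 10, E 10, F 11. C and B advance.
Runoff: C is ranked above B on 43 ballots, B above C on 44.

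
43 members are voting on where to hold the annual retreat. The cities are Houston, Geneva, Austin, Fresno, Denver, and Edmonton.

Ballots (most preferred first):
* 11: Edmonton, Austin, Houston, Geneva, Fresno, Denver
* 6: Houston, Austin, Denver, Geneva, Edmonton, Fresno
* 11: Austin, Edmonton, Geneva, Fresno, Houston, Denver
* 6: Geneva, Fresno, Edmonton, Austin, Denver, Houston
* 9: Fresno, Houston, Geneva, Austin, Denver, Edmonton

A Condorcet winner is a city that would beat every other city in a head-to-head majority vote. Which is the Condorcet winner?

Austin vs Houston: 28–15
Austin vs Geneva: 28–15
Austin vs Fresno: 28–15
Austin vs Denver: 43–0
Austin vs Edmonton: 26–17
Austin beats every other city.

Austin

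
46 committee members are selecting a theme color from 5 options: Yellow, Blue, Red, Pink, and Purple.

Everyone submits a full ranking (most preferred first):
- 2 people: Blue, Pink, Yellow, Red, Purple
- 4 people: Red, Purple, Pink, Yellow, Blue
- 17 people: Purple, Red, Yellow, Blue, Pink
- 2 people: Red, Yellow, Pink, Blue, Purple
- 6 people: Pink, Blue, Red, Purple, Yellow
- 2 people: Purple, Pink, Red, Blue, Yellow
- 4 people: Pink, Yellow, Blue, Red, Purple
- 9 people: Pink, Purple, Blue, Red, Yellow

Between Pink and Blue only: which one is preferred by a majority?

Pink

Pink is ranked above Blue on 27 ballots; Blue above Pink on 19.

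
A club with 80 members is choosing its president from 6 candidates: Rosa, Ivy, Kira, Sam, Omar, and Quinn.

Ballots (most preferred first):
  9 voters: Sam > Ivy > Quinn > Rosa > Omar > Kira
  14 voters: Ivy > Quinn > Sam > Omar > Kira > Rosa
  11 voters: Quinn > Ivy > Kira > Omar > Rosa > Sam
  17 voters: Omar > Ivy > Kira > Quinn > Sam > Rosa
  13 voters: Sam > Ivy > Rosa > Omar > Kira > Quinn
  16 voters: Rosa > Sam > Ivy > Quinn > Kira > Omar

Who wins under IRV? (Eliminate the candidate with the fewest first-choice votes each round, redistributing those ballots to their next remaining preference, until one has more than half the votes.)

Ivy

Round 1: Rosa 16, Ivy 14, Kira 0, Sam 22, Omar 17, Quinn 11. Kira eliminated.
Round 2: Rosa 16, Ivy 14, Sam 22, Omar 17, Quinn 11. Quinn eliminated.
Round 3: Rosa 16, Ivy 25, Sam 22, Omar 17. Rosa eliminated.
Round 4: Ivy 25, Sam 38, Omar 17. Omar eliminated.
Round 5: Ivy 42, Sam 38. Ivy has a majority (≥41).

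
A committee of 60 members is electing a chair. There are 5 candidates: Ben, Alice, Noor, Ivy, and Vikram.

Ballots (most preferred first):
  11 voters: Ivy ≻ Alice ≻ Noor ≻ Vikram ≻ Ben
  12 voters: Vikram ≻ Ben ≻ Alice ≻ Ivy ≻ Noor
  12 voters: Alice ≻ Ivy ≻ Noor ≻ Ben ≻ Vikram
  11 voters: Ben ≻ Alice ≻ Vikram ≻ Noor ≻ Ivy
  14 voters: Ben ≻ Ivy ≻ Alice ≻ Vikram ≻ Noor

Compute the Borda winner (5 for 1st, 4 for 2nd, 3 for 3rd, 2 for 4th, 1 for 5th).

Alice

Ben: 11×1 + 12×4 + 12×2 + 11×5 + 14×5 = 208
Alice: 11×4 + 12×3 + 12×5 + 11×4 + 14×3 = 226
Noor: 11×3 + 12×1 + 12×3 + 11×2 + 14×1 = 117
Ivy: 11×5 + 12×2 + 12×4 + 11×1 + 14×4 = 194
Vikram: 11×2 + 12×5 + 12×1 + 11×3 + 14×2 = 155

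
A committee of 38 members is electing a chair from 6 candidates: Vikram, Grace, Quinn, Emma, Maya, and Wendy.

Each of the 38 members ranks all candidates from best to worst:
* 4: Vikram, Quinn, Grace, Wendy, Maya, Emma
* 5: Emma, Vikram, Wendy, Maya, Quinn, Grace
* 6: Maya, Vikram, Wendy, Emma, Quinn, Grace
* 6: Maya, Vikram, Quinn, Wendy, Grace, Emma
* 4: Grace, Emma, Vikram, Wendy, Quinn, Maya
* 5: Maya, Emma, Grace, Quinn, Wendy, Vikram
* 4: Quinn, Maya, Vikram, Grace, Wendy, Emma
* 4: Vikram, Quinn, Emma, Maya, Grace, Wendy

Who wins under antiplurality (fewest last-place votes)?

Last-place votes: Vikram 5, Grace 11, Quinn 0, Emma 14, Maya 4, Wendy 4.

Quinn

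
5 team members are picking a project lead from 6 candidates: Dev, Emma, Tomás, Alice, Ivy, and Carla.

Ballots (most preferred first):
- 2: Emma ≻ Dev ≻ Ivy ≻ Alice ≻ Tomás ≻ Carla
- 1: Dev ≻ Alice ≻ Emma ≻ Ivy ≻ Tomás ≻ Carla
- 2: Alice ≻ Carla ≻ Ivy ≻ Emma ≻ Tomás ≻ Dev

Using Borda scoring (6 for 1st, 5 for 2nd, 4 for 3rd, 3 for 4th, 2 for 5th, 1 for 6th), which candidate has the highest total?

Alice

Dev: 2×5 + 1×6 + 2×1 = 18
Emma: 2×6 + 1×4 + 2×3 = 22
Tomás: 2×2 + 1×2 + 2×2 = 10
Alice: 2×3 + 1×5 + 2×6 = 23
Ivy: 2×4 + 1×3 + 2×4 = 19
Carla: 2×1 + 1×1 + 2×5 = 13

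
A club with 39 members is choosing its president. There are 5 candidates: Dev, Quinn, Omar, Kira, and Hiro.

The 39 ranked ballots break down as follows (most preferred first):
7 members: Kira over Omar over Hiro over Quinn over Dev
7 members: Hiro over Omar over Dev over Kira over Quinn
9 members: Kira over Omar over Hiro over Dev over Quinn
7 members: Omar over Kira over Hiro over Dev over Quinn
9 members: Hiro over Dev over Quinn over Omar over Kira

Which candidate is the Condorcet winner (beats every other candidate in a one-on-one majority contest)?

Omar

Omar vs Dev: 30–9
Omar vs Quinn: 30–9
Omar vs Kira: 23–16
Omar vs Hiro: 23–16
Omar beats every other candidate.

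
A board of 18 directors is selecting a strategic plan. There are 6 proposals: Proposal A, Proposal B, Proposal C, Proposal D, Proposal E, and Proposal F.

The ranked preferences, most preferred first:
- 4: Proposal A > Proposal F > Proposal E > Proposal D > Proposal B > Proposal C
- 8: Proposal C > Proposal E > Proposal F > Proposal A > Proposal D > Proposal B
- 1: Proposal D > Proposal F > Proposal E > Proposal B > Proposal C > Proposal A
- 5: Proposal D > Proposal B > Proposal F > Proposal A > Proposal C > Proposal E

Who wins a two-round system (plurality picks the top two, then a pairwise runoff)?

Round 1 first-place votes: Proposal A 4, Proposal B 0, Proposal C 8, Proposal D 6, Proposal E 0, Proposal F 0. Proposal C and Proposal D advance.
Runoff: Proposal C is ranked above Proposal D on 8 ballots, Proposal D above Proposal C on 10.

Proposal D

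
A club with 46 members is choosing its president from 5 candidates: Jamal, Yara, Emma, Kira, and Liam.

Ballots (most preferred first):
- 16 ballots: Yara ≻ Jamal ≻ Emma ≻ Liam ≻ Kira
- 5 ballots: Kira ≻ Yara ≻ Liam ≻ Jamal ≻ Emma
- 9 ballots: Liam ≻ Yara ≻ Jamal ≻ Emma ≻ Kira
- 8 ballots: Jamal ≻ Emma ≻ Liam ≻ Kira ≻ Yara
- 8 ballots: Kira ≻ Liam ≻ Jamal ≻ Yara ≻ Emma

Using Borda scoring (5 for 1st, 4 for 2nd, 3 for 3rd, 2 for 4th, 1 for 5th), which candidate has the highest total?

Jamal: 16×4 + 5×2 + 9×3 + 8×5 + 8×3 = 165
Yara: 16×5 + 5×4 + 9×4 + 8×1 + 8×2 = 160
Emma: 16×3 + 5×1 + 9×2 + 8×4 + 8×1 = 111
Kira: 16×1 + 5×5 + 9×1 + 8×2 + 8×5 = 106
Liam: 16×2 + 5×3 + 9×5 + 8×3 + 8×4 = 148

Jamal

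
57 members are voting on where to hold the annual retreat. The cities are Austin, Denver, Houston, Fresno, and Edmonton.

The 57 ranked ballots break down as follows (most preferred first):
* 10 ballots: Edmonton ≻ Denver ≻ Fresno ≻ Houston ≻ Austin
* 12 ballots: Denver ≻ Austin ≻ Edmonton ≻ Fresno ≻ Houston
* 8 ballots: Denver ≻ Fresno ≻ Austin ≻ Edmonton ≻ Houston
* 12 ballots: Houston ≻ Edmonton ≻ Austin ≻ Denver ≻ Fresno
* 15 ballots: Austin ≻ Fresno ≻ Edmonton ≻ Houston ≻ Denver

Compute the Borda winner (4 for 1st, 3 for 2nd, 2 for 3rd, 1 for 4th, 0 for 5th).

Austin: 10×0 + 12×3 + 8×2 + 12×2 + 15×4 = 136
Denver: 10×3 + 12×4 + 8×4 + 12×1 + 15×0 = 122
Houston: 10×1 + 12×0 + 8×0 + 12×4 + 15×1 = 73
Fresno: 10×2 + 12×1 + 8×3 + 12×0 + 15×3 = 101
Edmonton: 10×4 + 12×2 + 8×1 + 12×3 + 15×2 = 138

Edmonton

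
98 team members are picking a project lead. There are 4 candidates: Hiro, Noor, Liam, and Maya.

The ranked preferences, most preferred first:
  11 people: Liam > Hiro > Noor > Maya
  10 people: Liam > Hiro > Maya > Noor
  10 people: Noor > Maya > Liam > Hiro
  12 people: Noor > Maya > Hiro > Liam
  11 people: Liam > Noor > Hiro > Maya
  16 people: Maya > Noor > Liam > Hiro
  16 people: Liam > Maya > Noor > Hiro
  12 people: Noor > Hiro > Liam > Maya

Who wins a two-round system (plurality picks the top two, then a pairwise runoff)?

Round 1 first-place votes: Hiro 0, Noor 34, Liam 48, Maya 16. Liam and Noor advance.
Runoff: Liam is ranked above Noor on 48 ballots, Noor above Liam on 50.

Noor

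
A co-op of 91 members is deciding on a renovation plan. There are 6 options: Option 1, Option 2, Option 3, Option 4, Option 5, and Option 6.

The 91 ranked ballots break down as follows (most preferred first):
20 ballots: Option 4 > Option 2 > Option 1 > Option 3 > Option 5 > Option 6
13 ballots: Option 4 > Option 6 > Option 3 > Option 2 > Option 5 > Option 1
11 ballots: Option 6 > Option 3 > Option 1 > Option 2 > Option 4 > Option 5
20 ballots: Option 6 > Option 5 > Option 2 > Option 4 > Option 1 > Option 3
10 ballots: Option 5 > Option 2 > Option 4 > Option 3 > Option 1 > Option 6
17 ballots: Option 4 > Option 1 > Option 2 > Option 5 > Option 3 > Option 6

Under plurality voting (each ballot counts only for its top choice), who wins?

Option 4

First-place votes: Option 1 0, Option 2 0, Option 3 0, Option 4 50, Option 5 10, Option 6 31.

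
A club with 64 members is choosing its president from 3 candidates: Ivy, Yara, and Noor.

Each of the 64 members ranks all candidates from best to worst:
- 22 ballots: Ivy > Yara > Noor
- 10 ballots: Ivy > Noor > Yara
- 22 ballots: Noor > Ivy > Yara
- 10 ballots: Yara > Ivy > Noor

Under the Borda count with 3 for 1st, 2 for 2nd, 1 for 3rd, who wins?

Ivy

Ivy: 22×3 + 10×3 + 22×2 + 10×2 = 160
Yara: 22×2 + 10×1 + 22×1 + 10×3 = 106
Noor: 22×1 + 10×2 + 22×3 + 10×1 = 118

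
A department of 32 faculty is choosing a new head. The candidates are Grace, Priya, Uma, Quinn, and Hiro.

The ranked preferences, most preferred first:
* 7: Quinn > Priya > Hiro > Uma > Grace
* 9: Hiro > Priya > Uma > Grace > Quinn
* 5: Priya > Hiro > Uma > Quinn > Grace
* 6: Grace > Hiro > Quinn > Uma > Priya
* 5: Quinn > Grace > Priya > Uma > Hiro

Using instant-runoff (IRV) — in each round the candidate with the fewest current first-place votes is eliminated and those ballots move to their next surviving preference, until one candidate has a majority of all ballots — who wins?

Hiro

Round 1: Grace 6, Priya 5, Uma 0, Quinn 12, Hiro 9. Uma eliminated.
Round 2: Grace 6, Priya 5, Quinn 12, Hiro 9. Priya eliminated.
Round 3: Grace 6, Quinn 12, Hiro 14. Grace eliminated.
Round 4: Quinn 12, Hiro 20. Hiro has a majority (≥17).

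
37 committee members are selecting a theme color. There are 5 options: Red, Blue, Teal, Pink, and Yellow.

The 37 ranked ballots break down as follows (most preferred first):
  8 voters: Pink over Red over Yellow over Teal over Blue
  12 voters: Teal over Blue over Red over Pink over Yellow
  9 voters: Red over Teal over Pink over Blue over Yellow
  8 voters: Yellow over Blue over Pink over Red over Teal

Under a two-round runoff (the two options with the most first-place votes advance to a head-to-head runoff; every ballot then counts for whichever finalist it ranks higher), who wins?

Red

Round 1 first-place votes: Red 9, Blue 0, Teal 12, Pink 8, Yellow 8. Teal and Red advance.
Runoff: Teal is ranked above Red on 12 ballots, Red above Teal on 25.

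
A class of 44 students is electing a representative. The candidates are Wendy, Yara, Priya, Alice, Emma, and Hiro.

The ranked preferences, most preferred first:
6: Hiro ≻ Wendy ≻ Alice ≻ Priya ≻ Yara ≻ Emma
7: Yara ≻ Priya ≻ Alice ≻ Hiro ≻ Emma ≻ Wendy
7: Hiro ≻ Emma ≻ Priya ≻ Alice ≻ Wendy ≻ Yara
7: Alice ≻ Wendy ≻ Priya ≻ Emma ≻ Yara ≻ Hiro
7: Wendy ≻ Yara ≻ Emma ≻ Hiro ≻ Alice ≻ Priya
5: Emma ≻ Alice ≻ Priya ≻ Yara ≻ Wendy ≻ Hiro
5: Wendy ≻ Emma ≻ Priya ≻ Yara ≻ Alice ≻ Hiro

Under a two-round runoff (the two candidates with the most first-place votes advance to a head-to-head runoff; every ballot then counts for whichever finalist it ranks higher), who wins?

Wendy

Round 1 first-place votes: Wendy 12, Yara 7, Priya 0, Alice 7, Emma 5, Hiro 13. Hiro and Wendy advance.
Runoff: Hiro is ranked above Wendy on 20 ballots, Wendy above Hiro on 24.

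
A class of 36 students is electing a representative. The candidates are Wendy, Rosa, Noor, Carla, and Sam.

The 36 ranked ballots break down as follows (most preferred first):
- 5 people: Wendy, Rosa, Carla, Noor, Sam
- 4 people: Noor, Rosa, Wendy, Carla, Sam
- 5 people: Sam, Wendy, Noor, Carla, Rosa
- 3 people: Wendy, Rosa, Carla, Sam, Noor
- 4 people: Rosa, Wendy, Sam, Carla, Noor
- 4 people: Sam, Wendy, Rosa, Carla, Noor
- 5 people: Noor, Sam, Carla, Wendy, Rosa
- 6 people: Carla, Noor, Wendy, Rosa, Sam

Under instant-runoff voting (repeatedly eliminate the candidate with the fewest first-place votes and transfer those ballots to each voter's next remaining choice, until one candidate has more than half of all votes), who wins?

Wendy

Round 1: Wendy 8, Rosa 4, Noor 9, Carla 6, Sam 9. Rosa eliminated.
Round 2: Wendy 12, Noor 9, Carla 6, Sam 9. Carla eliminated.
Round 3: Wendy 12, Noor 15, Sam 9. Sam eliminated.
Round 4: Wendy 21, Noor 15. Wendy has a majority (≥19).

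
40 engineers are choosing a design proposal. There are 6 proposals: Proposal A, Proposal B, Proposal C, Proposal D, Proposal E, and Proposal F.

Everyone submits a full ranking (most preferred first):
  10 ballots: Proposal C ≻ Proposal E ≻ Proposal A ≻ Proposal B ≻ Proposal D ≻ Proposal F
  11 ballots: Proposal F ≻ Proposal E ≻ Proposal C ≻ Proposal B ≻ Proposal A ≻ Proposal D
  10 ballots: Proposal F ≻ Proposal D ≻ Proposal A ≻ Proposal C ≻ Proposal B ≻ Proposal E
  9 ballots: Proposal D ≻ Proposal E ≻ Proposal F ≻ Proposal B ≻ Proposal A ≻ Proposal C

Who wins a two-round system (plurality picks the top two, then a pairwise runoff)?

Proposal F

Round 1 first-place votes: Proposal A 0, Proposal B 0, Proposal C 10, Proposal D 9, Proposal E 0, Proposal F 21. Proposal F and Proposal C advance.
Runoff: Proposal F is ranked above Proposal C on 30 ballots, Proposal C above Proposal F on 10.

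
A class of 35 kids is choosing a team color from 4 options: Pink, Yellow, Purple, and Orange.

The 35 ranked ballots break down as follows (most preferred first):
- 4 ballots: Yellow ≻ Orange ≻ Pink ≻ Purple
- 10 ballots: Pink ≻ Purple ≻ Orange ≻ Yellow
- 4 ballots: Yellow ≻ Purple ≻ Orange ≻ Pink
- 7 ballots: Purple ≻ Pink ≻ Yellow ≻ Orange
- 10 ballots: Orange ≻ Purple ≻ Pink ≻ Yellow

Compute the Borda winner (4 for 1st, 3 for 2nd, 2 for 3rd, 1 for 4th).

Pink: 4×2 + 10×4 + 4×1 + 7×3 + 10×2 = 93
Yellow: 4×4 + 10×1 + 4×4 + 7×2 + 10×1 = 66
Purple: 4×1 + 10×3 + 4×3 + 7×4 + 10×3 = 104
Orange: 4×3 + 10×2 + 4×2 + 7×1 + 10×4 = 87

Purple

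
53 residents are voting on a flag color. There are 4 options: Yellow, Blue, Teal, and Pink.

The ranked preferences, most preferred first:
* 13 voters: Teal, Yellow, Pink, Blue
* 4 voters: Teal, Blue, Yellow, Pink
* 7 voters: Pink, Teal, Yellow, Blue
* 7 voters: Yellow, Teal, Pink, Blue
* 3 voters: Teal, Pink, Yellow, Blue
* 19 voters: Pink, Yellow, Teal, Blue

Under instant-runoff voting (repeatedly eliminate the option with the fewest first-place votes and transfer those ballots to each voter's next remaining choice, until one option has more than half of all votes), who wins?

Teal

Round 1: Yellow 7, Blue 0, Teal 20, Pink 26. Blue eliminated.
Round 2: Yellow 7, Teal 20, Pink 26. Yellow eliminated.
Round 3: Teal 27, Pink 26. Teal has a majority (≥27).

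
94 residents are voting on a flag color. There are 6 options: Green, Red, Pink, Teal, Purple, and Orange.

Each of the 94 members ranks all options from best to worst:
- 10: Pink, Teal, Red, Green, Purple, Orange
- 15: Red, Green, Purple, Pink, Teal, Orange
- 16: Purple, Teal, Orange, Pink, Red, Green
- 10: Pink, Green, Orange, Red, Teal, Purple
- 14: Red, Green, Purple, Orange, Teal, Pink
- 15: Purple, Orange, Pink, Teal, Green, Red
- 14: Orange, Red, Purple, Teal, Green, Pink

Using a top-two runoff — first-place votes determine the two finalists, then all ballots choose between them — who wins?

Red

Round 1 first-place votes: Green 0, Red 29, Pink 20, Teal 0, Purple 31, Orange 14. Purple and Red advance.
Runoff: Purple is ranked above Red on 31 ballots, Red above Purple on 63.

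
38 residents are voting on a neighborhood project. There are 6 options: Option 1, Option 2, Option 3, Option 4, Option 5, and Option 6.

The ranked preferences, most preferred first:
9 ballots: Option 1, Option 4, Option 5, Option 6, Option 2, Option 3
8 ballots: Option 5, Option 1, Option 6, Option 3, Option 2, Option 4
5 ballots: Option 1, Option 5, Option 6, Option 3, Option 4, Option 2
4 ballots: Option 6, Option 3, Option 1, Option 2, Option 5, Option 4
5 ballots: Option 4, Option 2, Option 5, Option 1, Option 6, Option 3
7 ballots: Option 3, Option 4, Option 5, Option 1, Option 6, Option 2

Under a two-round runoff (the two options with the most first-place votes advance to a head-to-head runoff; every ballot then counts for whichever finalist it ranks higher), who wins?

Round 1 first-place votes: Option 1 14, Option 2 0, Option 3 7, Option 4 5, Option 5 8, Option 6 4. Option 1 and Option 5 advance.
Runoff: Option 1 is ranked above Option 5 on 18 ballots, Option 5 above Option 1 on 20.

Option 5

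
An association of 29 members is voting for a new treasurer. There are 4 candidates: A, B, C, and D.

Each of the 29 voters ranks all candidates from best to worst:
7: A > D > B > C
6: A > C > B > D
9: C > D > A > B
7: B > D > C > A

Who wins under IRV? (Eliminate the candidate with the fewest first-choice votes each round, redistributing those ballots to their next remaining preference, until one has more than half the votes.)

Round 1: A 13, B 7, C 9, D 0. D eliminated.
Round 2: A 13, B 7, C 9. B eliminated.
Round 3: A 13, C 16. C has a majority (≥15).

C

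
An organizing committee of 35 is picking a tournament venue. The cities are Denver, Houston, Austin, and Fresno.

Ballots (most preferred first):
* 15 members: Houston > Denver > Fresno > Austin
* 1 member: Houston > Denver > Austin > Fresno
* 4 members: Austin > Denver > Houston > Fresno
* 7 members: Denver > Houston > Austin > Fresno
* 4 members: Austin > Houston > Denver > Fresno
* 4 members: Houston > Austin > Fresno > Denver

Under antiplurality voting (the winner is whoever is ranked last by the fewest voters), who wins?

Last-place votes: Denver 4, Houston 0, Austin 15, Fresno 16.

Houston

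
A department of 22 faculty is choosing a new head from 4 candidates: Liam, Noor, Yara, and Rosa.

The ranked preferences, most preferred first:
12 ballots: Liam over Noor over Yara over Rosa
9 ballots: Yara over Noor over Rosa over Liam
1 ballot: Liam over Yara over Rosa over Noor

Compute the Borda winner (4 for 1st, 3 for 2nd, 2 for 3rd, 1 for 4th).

Noor

Liam: 12×4 + 9×1 + 1×4 = 61
Noor: 12×3 + 9×3 + 1×1 = 64
Yara: 12×2 + 9×4 + 1×3 = 63
Rosa: 12×1 + 9×2 + 1×2 = 32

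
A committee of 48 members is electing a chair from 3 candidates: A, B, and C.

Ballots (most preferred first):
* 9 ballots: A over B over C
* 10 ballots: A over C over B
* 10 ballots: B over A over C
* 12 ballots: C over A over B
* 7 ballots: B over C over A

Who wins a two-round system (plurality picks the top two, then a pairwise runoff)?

Round 1 first-place votes: A 19, B 17, C 12. A and B advance.
Runoff: A is ranked above B on 31 ballots, B above A on 17.

A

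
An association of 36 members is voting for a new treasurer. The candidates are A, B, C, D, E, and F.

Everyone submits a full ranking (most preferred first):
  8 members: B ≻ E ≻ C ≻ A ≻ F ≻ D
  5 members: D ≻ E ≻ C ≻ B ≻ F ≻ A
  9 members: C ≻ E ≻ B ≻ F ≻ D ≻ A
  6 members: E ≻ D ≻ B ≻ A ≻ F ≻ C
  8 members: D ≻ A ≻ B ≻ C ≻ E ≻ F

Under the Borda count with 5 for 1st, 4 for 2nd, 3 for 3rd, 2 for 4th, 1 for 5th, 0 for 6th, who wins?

A: 8×2 + 5×0 + 9×0 + 6×2 + 8×4 = 60
B: 8×5 + 5×2 + 9×3 + 6×3 + 8×3 = 119
C: 8×3 + 5×3 + 9×5 + 6×0 + 8×2 = 100
D: 8×0 + 5×5 + 9×1 + 6×4 + 8×5 = 98
E: 8×4 + 5×4 + 9×4 + 6×5 + 8×1 = 126
F: 8×1 + 5×1 + 9×2 + 6×1 + 8×0 = 37

E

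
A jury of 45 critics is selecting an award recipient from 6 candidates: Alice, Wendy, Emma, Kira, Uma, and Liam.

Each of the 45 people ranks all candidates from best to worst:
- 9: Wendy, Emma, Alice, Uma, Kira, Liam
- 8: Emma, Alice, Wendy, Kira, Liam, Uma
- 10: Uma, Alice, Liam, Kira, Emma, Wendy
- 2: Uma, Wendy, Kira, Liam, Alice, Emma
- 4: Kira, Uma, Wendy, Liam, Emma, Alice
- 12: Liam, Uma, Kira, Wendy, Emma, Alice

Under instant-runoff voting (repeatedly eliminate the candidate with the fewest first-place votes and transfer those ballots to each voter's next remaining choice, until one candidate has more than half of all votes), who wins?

Uma

Round 1: Alice 0, Wendy 9, Emma 8, Kira 4, Uma 12, Liam 12. Alice eliminated.
Round 2: Wendy 9, Emma 8, Kira 4, Uma 12, Liam 12. Kira eliminated.
Round 3: Wendy 9, Emma 8, Uma 16, Liam 12. Emma eliminated.
Round 4: Wendy 17, Uma 16, Liam 12. Liam eliminated.
Round 5: Wendy 17, Uma 28. Uma has a majority (≥23).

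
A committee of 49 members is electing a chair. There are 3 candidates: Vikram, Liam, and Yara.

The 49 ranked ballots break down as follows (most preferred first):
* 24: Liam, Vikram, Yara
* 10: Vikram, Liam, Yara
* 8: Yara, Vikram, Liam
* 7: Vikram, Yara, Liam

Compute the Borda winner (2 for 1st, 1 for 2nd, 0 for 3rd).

Vikram: 24×1 + 10×2 + 8×1 + 7×2 = 66
Liam: 24×2 + 10×1 + 8×0 + 7×0 = 58
Yara: 24×0 + 10×0 + 8×2 + 7×1 = 23

Vikram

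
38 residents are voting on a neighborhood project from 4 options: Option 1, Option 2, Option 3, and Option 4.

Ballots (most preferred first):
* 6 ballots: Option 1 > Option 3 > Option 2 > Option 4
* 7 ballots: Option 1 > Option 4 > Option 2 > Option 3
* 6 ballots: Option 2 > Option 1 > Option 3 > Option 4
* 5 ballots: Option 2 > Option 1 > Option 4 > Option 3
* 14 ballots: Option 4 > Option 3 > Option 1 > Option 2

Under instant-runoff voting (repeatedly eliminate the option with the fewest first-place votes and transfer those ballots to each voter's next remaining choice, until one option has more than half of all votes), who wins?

Option 1

Round 1: Option 1 13, Option 2 11, Option 3 0, Option 4 14. Option 3 eliminated.
Round 2: Option 1 13, Option 2 11, Option 4 14. Option 2 eliminated.
Round 3: Option 1 24, Option 4 14. Option 1 has a majority (≥20).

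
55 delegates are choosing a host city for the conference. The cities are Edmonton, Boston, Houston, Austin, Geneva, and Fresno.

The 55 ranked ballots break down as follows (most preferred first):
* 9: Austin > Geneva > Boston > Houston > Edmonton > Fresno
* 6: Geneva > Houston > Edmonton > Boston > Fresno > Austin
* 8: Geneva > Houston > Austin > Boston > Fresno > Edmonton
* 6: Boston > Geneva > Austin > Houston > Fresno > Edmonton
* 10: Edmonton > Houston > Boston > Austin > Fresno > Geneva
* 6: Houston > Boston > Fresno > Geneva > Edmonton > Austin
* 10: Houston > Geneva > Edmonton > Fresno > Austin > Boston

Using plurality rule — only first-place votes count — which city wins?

Houston

First-place votes: Edmonton 10, Boston 6, Houston 16, Austin 9, Geneva 14, Fresno 0.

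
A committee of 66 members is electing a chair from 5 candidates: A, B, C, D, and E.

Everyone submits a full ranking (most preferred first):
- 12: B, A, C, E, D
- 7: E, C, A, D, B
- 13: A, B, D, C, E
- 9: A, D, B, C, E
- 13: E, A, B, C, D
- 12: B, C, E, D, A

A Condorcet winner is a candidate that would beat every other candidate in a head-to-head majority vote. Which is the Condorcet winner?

A vs B: 42–24
A vs C: 47–19
A vs D: 54–12
A vs E: 34–32
A beats every other candidate.

A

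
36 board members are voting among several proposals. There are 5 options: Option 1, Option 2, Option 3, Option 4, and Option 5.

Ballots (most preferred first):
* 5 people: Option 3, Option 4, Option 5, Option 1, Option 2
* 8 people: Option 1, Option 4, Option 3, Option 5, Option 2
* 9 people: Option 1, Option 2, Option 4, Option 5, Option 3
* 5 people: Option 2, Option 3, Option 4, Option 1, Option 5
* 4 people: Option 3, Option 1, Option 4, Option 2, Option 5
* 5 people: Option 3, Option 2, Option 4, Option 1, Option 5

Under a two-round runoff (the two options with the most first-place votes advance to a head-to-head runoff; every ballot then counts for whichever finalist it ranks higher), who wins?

Round 1 first-place votes: Option 1 17, Option 2 5, Option 3 14, Option 4 0, Option 5 0. Option 1 and Option 3 advance.
Runoff: Option 1 is ranked above Option 3 on 17 ballots, Option 3 above Option 1 on 19.

Option 3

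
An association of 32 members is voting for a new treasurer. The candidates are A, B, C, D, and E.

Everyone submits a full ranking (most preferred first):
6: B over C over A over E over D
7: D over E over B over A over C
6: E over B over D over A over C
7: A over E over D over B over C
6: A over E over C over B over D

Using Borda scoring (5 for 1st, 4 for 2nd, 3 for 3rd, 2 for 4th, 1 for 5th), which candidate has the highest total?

E

A: 6×3 + 7×2 + 6×2 + 7×5 + 6×5 = 109
B: 6×5 + 7×3 + 6×4 + 7×2 + 6×2 = 101
C: 6×4 + 7×1 + 6×1 + 7×1 + 6×3 = 62
D: 6×1 + 7×5 + 6×3 + 7×3 + 6×1 = 86
E: 6×2 + 7×4 + 6×5 + 7×4 + 6×4 = 122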